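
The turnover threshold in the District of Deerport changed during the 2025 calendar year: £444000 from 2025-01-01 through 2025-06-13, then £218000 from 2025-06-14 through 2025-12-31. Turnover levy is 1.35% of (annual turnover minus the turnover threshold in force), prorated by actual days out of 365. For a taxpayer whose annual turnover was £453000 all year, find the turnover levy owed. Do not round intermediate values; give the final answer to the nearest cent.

2025-01-01 to 2025-06-13: 164 days, exemption £444000 → (£453000 − £444000) × 1.35% × 164/365 = £54.5918
2025-06-14 to 2025-12-31: 201 days, exemption £218000 → (£453000 − £218000) × 1.35% × 201/365 = £1747.0479
Total = £1801.6397

£1801.64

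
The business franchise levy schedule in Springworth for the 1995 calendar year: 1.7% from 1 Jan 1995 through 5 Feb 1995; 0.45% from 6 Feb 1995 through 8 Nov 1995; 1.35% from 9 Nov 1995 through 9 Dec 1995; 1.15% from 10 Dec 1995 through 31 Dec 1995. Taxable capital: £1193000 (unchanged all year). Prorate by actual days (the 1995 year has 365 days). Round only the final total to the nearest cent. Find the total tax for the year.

1 Jan – 5 Feb 1995: 36 days at 1.7% → £1193000 × 1.7% × 36/365 = £2000.3178
6 Feb – 8 Nov 1995: 276 days at 0.45% → £1193000 × 0.45% × 276/365 = £4059.4685
9 Nov – 9 Dec 1995: 31 days at 1.35% → £1193000 × 1.35% × 31/365 = £1367.8644
10 Dec – 31 Dec 1995: 22 days at 1.15% → £1193000 × 1.15% × 22/365 = £826.9288
Total = £8254.5795

£8254.58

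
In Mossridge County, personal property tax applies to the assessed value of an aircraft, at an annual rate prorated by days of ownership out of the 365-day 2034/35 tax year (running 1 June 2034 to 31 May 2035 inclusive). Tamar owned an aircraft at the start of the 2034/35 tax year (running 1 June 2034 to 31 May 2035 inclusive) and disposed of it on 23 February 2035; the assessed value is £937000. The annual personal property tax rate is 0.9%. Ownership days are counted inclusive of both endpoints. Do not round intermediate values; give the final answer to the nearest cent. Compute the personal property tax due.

Days held (1 June 2034 – 23 February 2035): 268 out of 365
Tax = £937000 × 0.9% × 268/365 = £6191.9014

£6191.90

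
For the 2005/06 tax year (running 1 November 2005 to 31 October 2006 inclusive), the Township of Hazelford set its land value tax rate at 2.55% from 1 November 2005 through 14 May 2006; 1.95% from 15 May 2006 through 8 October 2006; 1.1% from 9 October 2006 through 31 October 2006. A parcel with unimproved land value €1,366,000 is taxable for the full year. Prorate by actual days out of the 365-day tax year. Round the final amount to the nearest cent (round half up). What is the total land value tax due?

1 November 2005 – 14 May 2006: 195 days at 2.55% → €1,366,000 × 2.55% × 195/365 = €18,609.4110
15 May – 8 October 2006: 147 days at 1.95% → €1,366,000 × 1.95% × 147/365 = €10,727.7781
9 October – 31 October 2006: 23 days at 1.1% → €1,366,000 × 1.1% × 23/365 = €946.8438
Total = €30,284.0329

€30,284.03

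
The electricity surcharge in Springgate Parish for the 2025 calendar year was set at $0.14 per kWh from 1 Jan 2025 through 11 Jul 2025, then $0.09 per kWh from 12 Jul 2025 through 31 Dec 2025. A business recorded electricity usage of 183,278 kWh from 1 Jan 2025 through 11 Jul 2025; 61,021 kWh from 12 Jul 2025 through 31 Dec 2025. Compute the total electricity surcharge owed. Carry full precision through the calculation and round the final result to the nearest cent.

$31,150.81

1 Jan – 11 Jul 2025: 183,278 kWh at $0.14/kWh → $25,658.92
12 Jul – 31 Dec 2025: 61,021 kWh at $0.09/kWh → $5,491.89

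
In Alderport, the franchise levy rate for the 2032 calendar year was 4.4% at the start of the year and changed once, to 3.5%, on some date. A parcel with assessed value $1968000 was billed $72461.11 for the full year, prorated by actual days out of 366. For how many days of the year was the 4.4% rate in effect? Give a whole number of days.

Let d = days at the first rate; then 366 − d days at the second rate.
$1968000 × [4.4%·d + 3.5%·(366−d)] / 366 = $72461.11
Solving gives d = 74, so the new rate took effect on March 15, 2032.

74 days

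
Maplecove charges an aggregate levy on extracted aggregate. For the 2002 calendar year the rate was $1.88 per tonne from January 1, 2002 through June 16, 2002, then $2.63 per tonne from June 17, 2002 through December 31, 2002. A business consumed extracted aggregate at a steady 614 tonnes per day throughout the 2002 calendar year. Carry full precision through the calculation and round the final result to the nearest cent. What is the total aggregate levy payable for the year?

January 1 – June 16, 2002: 167 days × 614 tonnes/day = 102,538 tonnes at $1.88/tonne → $192771.44
June 17 – December 31, 2002: 198 days × 614 tonnes/day = 121,572 tonnes at $2.63/tonne → $319734.36

$512505.80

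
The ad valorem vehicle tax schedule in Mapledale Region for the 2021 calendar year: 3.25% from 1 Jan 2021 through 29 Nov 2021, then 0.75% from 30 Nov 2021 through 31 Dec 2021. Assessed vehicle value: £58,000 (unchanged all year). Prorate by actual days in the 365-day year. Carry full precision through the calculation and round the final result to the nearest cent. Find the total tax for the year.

£1,757.88

1 Jan – 29 Nov 2021: 333 days at 3.25% → £58,000 × 3.25% × 333/365 = £1,719.7397
30 Nov – 31 Dec 2021: 32 days at 0.75% → £58,000 × 0.75% × 32/365 = £38.1370
Total = £1,757.8767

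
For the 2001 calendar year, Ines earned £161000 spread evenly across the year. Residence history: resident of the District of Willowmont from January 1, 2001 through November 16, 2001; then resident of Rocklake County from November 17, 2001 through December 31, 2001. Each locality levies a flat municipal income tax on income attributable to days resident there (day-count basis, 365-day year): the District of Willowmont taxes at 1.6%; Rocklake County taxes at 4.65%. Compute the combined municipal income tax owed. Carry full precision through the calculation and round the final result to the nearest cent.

The District of Willowmont, January 1 – November 16, 2001: 320 days → £161000 × 1.6% × 320/365 = £2258.4110
Rocklake County, November 17 – December 31, 2001: 45 days → £161000 × 4.65% × 45/365 = £922.9932
Total = £3181.4041

£3181.40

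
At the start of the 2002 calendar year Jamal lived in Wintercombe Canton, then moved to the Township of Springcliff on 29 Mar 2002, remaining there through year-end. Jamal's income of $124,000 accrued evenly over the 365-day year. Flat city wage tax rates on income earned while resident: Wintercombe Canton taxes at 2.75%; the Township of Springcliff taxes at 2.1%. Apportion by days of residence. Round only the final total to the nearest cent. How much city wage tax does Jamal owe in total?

$2,796.12

Wintercombe Canton, 1 Jan – 28 Mar 2002: 87 days → $124,000 × 2.75% × 87/365 = $812.7945
The Township of Springcliff, 29 Mar – 31 Dec 2002: 278 days → $124,000 × 2.1% × 278/365 = $1,983.3205
Total = $2,796.1151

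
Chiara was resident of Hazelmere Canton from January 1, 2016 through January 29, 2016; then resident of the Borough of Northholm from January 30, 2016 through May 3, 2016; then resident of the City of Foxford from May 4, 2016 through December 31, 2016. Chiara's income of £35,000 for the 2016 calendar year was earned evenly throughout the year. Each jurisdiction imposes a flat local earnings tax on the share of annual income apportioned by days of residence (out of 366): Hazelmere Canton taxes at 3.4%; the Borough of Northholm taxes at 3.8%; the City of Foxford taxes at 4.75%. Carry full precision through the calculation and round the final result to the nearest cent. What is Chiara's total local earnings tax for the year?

Hazelmere Canton, January 1 – January 29, 2016: 29 days → £35,000 × 3.4% × 29/366 = £94.2896
The Borough of Northholm, January 30 – May 3, 2016: 95 days → £35,000 × 3.8% × 95/366 = £345.2186
The City of Foxford, May 4 – December 31, 2016: 242 days → £35,000 × 4.75% × 242/366 = £1,099.2486
Total = £1,538.7568

£1,538.76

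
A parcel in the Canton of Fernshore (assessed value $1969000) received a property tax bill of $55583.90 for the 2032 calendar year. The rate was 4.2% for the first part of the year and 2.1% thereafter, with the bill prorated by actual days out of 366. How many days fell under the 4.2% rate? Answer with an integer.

126 days

Let d = days at the first rate; then 366 − d days at the second rate.
$1969000 × [4.2%·d + 2.1%·(366−d)] / 366 = $55583.90
Solving gives d = 126, so the new rate took effect on 6 May 2032.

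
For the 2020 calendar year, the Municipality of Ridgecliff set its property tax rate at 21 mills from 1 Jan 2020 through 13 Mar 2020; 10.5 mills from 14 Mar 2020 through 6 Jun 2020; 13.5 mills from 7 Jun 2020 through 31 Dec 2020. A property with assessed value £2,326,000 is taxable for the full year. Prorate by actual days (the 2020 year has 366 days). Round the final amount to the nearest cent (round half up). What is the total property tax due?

£33,259.89

1 Jan – 13 Mar 2020: 73 days at 21 mills → £2,326,000 × 2.1% × 73/366 = £9,742.5082
14 Mar – 6 Jun 2020: 85 days at 10.5 mills → £2,326,000 × 1.05% × 85/366 = £5,672.0082
7 Jun – 31 Dec 2020: 208 days at 13.5 mills → £2,326,000 × 1.35% × 208/366 = £17,845.3770
Total = £33,259.8934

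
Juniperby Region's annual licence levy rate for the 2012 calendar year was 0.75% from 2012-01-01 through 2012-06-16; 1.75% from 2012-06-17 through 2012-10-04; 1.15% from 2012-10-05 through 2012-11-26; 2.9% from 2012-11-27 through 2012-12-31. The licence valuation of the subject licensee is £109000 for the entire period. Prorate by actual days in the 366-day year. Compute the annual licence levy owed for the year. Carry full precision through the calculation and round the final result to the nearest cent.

2012-01-01 to 2012-06-16: 168 days at 0.75% → £109000 × 0.75% × 168/366 = £375.2459
2012-06-17 to 2012-10-04: 110 days at 1.75% → £109000 × 1.75% × 110/366 = £573.2923
2012-10-05 to 2012-11-26: 53 days at 1.15% → £109000 × 1.15% × 53/366 = £181.5178
2012-11-27 to 2012-12-31: 35 days at 2.9% → £109000 × 2.9% × 35/366 = £302.2814
Total = £1432.3374

£1432.34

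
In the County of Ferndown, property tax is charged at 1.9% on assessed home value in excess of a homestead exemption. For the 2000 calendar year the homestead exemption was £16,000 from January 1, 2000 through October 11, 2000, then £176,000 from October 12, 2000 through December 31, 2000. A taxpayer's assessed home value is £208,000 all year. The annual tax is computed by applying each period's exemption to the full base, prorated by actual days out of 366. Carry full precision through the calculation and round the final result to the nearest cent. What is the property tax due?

January 1 – October 11, 2000: 285 days, exemption £16,000 → (£208,000 − £16,000) × 1.9% × 285/366 = £2,840.6557
October 12 – December 31, 2000: 81 days, exemption £176,000 → (£208,000 − £176,000) × 1.9% × 81/366 = £134.5574
Total = £2,975.2131

£2,975.21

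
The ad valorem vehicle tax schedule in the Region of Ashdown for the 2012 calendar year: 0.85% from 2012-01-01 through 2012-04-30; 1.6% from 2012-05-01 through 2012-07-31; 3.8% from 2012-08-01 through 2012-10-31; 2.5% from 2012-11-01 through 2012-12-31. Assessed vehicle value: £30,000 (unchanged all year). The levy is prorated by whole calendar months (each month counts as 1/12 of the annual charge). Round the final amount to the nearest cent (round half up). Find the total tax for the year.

£615.00

2012-01-01 to 2012-04-30: 4 months at 0.85% → £30,000 × 0.85% × 4/12 = £85.0000
2012-05-01 to 2012-07-31: 3 months at 1.6% → £30,000 × 1.6% × 3/12 = £120.0000
2012-08-01 to 2012-10-31: 3 months at 3.8% → £30,000 × 3.8% × 3/12 = £285.0000
2012-11-01 to 2012-12-31: 2 months at 2.5% → £30,000 × 2.5% × 2/12 = £125.0000
Total = £615.0000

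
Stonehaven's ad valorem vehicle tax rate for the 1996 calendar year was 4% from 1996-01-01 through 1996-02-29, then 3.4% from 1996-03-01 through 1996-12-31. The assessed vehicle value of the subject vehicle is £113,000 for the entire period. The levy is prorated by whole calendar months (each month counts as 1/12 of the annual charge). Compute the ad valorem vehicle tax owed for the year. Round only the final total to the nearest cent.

£3,955.00

1996-01-01 to 1996-02-29: 2 months at 4% → £113,000 × 4% × 2/12 = £753.3333
1996-03-01 to 1996-12-31: 10 months at 3.4% → £113,000 × 3.4% × 10/12 = £3,201.6667
Total = £3,955.0000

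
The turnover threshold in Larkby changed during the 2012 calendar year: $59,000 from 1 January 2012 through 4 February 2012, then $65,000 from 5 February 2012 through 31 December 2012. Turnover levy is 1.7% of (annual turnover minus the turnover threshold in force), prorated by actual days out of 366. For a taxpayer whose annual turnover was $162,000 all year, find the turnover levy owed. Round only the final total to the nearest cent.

1 January – 4 February 2012: 35 days, exemption $59,000 → ($162,000 − $59,000) × 1.7% × 35/366 = $167.4454
5 February – 31 December 2012: 331 days, exemption $65,000 → ($162,000 − $65,000) × 1.7% × 331/366 = $1,491.3087
Total = $1,658.7541

$1,658.75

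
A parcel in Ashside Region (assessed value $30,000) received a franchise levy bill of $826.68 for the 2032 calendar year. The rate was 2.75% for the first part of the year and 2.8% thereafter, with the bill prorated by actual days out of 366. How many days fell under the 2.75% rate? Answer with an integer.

325 days

Let d = days at the first rate; then 366 − d days at the second rate.
$30,000 × [2.75%·d + 2.8%·(366−d)] / 366 = $826.68
Solving gives d = 325, so the new rate took effect on November 21, 2032.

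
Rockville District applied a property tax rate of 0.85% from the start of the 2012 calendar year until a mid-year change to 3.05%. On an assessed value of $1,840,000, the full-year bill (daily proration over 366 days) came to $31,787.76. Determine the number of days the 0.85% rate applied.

Let d = days at the first rate; then 366 − d days at the second rate.
$1,840,000 × [0.85%·d + 3.05%·(366−d)] / 366 = $31,787.76
Solving gives d = 220, so the new rate took effect on 8 August 2012.

220 days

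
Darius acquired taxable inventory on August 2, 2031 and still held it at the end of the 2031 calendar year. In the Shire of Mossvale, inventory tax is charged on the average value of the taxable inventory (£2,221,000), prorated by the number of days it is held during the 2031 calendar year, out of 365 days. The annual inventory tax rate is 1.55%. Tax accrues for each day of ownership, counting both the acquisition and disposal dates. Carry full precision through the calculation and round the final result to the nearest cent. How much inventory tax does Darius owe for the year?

Days held (August 2 – December 31, 2031): 152 out of 365
Tax = £2,221,000 × 1.55% × 152/365 = £14,336.0986

£14,336.10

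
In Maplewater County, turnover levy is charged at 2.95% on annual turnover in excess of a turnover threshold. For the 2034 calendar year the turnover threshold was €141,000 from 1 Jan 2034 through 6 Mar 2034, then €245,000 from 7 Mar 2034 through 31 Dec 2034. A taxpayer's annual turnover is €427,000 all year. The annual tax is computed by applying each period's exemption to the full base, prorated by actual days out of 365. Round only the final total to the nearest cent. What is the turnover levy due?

€5,915.36

1 Jan – 6 Mar 2034: 65 days, exemption €141,000 → (€427,000 − €141,000) × 2.95% × 65/365 = €1,502.4795
7 Mar – 31 Dec 2034: 300 days, exemption €245,000 → (€427,000 − €245,000) × 2.95% × 300/365 = €4,412.8767
Total = €5,915.3562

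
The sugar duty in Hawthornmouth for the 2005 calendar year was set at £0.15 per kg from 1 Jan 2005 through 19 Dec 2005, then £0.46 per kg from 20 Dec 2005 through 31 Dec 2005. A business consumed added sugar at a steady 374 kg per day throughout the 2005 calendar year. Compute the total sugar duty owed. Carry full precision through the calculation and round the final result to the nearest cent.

1 Jan – 19 Dec 2005: 353 days × 374 kg/day = 132,022 kg at £0.15/kg → £19,803.30
20 Dec – 31 Dec 2005: 12 days × 374 kg/day = 4,488 kg at £0.46/kg → £2,064.48

£21,867.78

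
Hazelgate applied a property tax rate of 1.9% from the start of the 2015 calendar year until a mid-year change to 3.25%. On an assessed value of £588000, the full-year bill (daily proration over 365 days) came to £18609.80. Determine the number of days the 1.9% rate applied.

Let d = days at the first rate; then 365 − d days at the second rate.
£588000 × [1.9%·d + 3.25%·(365−d)] / 365 = £18609.80
Solving gives d = 23, so the new rate took effect on January 24, 2015.

23 days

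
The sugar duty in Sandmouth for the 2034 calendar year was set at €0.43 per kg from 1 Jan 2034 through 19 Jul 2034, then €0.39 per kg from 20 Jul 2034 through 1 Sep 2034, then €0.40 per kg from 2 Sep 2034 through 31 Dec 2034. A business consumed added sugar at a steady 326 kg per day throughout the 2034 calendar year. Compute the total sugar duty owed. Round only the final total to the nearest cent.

€49,408.56

1 Jan – 19 Jul 2034: 200 days × 326 kg/day = 65,200 kg at €0.43/kg → €28,036.00
20 Jul – 1 Sep 2034: 44 days × 326 kg/day = 14,344 kg at €0.39/kg → €5,594.16
2 Sep – 31 Dec 2034: 121 days × 326 kg/day = 39,446 kg at €0.40/kg → €15,778.40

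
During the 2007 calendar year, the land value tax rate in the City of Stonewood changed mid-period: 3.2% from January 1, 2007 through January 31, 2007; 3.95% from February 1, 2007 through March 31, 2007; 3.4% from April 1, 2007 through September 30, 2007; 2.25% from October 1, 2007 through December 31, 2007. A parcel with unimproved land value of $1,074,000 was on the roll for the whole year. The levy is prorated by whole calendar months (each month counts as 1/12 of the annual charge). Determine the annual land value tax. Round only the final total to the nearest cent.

January 1 – January 31, 2007: 1 month at 3.2% → $1,074,000 × 3.2% × 1/12 = $2,864.0000
February 1 – March 31, 2007: 2 months at 3.95% → $1,074,000 × 3.95% × 2/12 = $7,070.5000
April 1 – September 30, 2007: 6 months at 3.4% → $1,074,000 × 3.4% × 6/12 = $18,258.0000
October 1 – December 31, 2007: 3 months at 2.25% → $1,074,000 × 2.25% × 3/12 = $6,041.2500
Total = $34,233.7500

$34,233.75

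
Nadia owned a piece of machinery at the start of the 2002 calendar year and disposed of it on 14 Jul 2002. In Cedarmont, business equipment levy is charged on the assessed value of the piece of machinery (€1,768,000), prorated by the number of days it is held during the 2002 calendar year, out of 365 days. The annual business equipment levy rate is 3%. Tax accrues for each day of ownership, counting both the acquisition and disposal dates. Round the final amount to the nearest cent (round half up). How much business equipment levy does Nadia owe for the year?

Days held (1 Jan – 14 Jul 2002): 195 out of 365
Tax = €1,768,000 × 3% × 195/365 = €28,336.4384

€28,336.44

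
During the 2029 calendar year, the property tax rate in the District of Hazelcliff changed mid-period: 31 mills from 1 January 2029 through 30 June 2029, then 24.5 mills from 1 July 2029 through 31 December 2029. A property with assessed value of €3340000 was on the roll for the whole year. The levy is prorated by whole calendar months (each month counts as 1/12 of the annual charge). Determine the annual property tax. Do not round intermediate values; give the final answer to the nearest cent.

€92685.00

1 January – 30 June 2029: 6 months at 31 mills → €3340000 × 3.1% × 6/12 = €51770.0000
1 July – 31 December 2029: 6 months at 24.5 mills → €3340000 × 2.45% × 6/12 = €40915.0000
Total = €92685.0000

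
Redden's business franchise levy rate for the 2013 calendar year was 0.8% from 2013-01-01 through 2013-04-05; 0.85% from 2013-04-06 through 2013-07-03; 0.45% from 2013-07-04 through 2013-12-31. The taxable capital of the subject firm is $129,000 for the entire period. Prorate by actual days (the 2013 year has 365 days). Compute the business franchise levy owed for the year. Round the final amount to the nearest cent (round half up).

$823.83

2013-01-01 to 2013-04-05: 95 days at 0.8% → $129,000 × 0.8% × 95/365 = $268.6027
2013-04-06 to 2013-07-03: 89 days at 0.85% → $129,000 × 0.85% × 89/365 = $267.3658
2013-07-04 to 2013-12-31: 181 days at 0.45% → $129,000 × 0.45% × 181/365 = $287.8644
Total = $823.8329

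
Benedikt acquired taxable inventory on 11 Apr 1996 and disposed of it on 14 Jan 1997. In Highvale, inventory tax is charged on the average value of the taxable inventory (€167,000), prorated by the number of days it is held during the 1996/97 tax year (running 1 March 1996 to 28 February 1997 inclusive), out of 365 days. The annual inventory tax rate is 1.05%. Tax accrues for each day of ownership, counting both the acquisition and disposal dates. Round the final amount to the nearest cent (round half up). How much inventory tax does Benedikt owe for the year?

Days held (11 Apr 1996 – 14 Jan 1997): 279 out of 365
Tax = €167,000 × 1.05% × 279/365 = €1,340.3466

€1,340.35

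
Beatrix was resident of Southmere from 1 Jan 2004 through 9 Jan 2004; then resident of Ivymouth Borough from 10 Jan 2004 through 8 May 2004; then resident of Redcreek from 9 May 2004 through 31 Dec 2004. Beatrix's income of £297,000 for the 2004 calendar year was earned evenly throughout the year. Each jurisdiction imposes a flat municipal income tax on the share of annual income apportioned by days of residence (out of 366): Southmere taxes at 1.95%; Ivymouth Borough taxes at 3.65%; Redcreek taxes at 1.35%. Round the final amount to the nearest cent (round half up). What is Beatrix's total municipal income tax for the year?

£6,292.99

Southmere, 1 Jan – 9 Jan 2004: 9 days → £297,000 × 1.95% × 9/366 = £142.4139
Ivymouth Borough, 10 Jan – 8 May 2004: 120 days → £297,000 × 3.65% × 120/366 = £3,554.2623
Redcreek, 9 May – 31 Dec 2004: 237 days → £297,000 × 1.35% × 237/366 = £2,596.3156
Total = £6,292.9918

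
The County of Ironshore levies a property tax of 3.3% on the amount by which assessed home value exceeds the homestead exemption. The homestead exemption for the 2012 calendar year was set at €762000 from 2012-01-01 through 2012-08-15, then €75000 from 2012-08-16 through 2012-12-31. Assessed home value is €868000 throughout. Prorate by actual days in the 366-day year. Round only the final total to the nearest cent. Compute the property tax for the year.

2012-01-01 to 2012-08-15: 228 days, exemption €762000 → (€868000 − €762000) × 3.3% × 228/366 = €2179.0820
2012-08-16 to 2012-12-31: 138 days, exemption €75000 → (€868000 − €75000) × 3.3% × 138/366 = €9867.0000
Total = €12046.0820

€12046.08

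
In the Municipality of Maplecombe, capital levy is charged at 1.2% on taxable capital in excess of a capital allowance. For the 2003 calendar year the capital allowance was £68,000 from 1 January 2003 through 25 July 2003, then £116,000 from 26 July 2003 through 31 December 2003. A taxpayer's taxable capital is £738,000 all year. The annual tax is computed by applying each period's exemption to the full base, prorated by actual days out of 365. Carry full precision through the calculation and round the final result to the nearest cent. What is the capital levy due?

1 January – 25 July 2003: 206 days, exemption £68,000 → (£738,000 − £68,000) × 1.2% × 206/365 = £4,537.6438
26 July – 31 December 2003: 159 days, exemption £116,000 → (£738,000 − £116,000) × 1.2% × 159/365 = £3,251.4411
Total = £7,789.0849

£7,789.08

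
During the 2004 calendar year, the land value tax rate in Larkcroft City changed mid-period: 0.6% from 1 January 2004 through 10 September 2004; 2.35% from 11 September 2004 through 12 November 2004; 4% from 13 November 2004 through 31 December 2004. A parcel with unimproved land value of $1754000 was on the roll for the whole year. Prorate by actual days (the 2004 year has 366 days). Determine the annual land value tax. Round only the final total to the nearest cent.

1 January – 10 September 2004: 254 days at 0.6% → $1754000 × 0.6% × 254/366 = $7303.5410
11 September – 12 November 2004: 63 days at 2.35% → $1754000 × 2.35% × 63/366 = $7095.0738
13 November – 31 December 2004: 49 days at 4% → $1754000 × 4% × 49/366 = $9393.0055
Total = $23791.6202

$23791.62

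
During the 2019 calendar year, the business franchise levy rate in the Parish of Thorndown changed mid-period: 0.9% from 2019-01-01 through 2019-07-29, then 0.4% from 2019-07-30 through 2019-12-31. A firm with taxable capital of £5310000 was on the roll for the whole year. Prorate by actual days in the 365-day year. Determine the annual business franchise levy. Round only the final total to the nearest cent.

£36515.34

2019-01-01 to 2019-07-29: 210 days at 0.9% → £5310000 × 0.9% × 210/365 = £27495.6164
2019-07-30 to 2019-12-31: 155 days at 0.4% → £5310000 × 0.4% × 155/365 = £9019.7260
Total = £36515.3425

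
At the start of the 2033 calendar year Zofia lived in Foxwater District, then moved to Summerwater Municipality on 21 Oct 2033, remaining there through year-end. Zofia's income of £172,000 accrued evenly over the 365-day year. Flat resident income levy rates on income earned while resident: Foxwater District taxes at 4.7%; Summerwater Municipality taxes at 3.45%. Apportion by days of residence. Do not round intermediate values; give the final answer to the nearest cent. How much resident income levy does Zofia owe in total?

£7,659.89

Foxwater District, 1 Jan – 20 Oct 2033: 293 days → £172,000 × 4.7% × 293/365 = £6,489.3479
Summerwater Municipality, 21 Oct – 31 Dec 2033: 72 days → £172,000 × 3.45% × 72/365 = £1,170.5425
Total = £7,659.8904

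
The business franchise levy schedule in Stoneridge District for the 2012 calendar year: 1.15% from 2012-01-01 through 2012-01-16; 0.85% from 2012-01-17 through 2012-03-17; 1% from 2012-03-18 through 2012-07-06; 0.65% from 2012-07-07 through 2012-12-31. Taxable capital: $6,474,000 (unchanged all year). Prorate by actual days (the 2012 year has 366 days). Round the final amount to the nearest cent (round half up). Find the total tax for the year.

$52,526.07

2012-01-01 to 2012-01-16: 16 days at 1.15% → $6,474,000 × 1.15% × 16/366 = $3,254.6885
2012-01-17 to 2012-03-17: 61 days at 0.85% → $6,474,000 × 0.85% × 61/366 = $9,171.5000
2012-03-18 to 2012-07-06: 111 days at 1% → $6,474,000 × 1% × 111/366 = $19,634.2623
2012-07-07 to 2012-12-31: 178 days at 0.65% → $6,474,000 × 0.65% × 178/366 = $20,465.6230
Total = $52,526.0738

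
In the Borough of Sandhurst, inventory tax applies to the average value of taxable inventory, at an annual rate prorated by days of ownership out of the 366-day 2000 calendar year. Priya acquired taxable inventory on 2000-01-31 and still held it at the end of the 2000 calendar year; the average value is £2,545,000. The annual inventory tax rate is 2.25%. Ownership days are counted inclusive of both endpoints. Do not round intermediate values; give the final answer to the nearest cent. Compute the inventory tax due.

£52,568.85

Days held (2000-01-31 to 2000-12-31): 336 out of 366
Tax = £2,545,000 × 2.25% × 336/366 = £52,568.8525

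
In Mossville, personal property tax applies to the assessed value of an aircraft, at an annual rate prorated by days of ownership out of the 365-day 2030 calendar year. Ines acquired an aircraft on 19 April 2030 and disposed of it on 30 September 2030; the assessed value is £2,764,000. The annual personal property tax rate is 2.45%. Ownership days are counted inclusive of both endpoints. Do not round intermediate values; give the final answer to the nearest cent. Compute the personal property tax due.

Days held (19 April – 30 September 2030): 165 out of 365
Tax = £2,764,000 × 2.45% × 165/365 = £30,612.2466

£30,612.25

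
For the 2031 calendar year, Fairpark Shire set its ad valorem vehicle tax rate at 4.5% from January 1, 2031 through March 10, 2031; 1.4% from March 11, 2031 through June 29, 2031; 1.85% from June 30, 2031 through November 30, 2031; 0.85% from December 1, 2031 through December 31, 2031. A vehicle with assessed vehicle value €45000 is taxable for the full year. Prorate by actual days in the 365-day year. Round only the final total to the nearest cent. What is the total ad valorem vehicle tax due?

January 1 – March 10, 2031: 69 days at 4.5% → €45000 × 4.5% × 69/365 = €382.8082
March 11 – June 29, 2031: 111 days at 1.4% → €45000 × 1.4% × 111/365 = €191.5890
June 30 – November 30, 2031: 154 days at 1.85% → €45000 × 1.85% × 154/365 = €351.2466
December 1 – December 31, 2031: 31 days at 0.85% → €45000 × 0.85% × 31/365 = €32.4863
Total = €958.1301

€958.13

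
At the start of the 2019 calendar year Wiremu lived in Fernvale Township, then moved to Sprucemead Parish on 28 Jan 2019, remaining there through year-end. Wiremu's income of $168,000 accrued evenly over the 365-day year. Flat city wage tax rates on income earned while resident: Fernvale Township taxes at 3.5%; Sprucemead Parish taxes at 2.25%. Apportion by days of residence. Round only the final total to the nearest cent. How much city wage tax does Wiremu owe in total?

Fernvale Township, 1 Jan – 27 Jan 2019: 27 days → $168,000 × 3.5% × 27/365 = $434.9589
Sprucemead Parish, 28 Jan – 31 Dec 2019: 338 days → $168,000 × 2.25% × 338/365 = $3,500.3836
Total = $3,935.3425

$3,935.34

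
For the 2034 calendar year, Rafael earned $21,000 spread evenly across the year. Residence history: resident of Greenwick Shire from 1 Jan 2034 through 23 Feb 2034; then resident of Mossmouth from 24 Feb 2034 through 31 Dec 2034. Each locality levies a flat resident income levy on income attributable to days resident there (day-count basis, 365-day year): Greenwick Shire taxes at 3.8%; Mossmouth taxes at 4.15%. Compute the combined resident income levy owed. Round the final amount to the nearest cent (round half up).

$860.63

Greenwick Shire, 1 Jan – 23 Feb 2034: 54 days → $21,000 × 3.8% × 54/365 = $118.0603
Mossmouth, 24 Feb – 31 Dec 2034: 311 days → $21,000 × 4.15% × 311/365 = $742.5658
Total = $860.6260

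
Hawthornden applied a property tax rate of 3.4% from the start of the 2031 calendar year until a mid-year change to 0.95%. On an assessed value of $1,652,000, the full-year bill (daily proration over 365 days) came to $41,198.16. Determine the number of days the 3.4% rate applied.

Let d = days at the first rate; then 365 − d days at the second rate.
$1,652,000 × [3.4%·d + 0.95%·(365−d)] / 365 = $41,198.16
Solving gives d = 230, so the new rate took effect on August 19, 2031.

230 days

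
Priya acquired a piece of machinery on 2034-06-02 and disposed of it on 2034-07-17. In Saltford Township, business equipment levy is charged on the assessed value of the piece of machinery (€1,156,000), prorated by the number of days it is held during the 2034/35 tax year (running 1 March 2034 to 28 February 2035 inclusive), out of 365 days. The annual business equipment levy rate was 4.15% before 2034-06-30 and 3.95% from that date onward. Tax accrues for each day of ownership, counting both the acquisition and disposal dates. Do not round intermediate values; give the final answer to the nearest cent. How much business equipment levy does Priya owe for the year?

2034-06-02 to 2034-06-29: 28 days at 4.15% → €1,156,000 × 4.15% × 28/365 = €3,680.1973
2034-06-30 to 2034-07-17: 18 days at 3.95% → €1,156,000 × 3.95% × 18/365 = €2,251.8247
Total = €5,932.0219

€5,932.02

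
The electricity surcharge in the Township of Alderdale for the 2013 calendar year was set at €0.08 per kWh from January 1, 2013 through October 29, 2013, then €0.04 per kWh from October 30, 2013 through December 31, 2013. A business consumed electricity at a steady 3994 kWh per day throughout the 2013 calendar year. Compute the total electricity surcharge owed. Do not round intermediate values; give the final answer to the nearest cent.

January 1 – October 29, 2013: 302 days × 3994 kWh/day = 1,206,188 kWh at €0.08/kWh → €96495.04
October 30 – December 31, 2013: 63 days × 3994 kWh/day = 251,622 kWh at €0.04/kWh → €10064.88

€106559.92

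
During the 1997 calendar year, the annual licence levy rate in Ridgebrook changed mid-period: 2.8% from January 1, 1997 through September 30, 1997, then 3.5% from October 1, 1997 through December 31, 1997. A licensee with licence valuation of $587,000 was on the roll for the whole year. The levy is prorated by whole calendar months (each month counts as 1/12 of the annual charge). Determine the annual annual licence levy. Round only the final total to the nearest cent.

January 1 – September 30, 1997: 9 months at 2.8% → $587,000 × 2.8% × 9/12 = $12,327.0000
October 1 – December 31, 1997: 3 months at 3.5% → $587,000 × 3.5% × 3/12 = $5,136.2500
Total = $17,463.2500

$17,463.25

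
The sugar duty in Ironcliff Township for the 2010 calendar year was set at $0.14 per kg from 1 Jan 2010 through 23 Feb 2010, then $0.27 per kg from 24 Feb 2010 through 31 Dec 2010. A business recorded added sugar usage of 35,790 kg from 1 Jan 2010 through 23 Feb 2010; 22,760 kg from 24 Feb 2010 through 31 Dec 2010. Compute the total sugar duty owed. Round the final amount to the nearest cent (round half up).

$11155.80

1 Jan – 23 Feb 2010: 35,790 kg at $0.14/kg → $5010.60
24 Feb – 31 Dec 2010: 22,760 kg at $0.27/kg → $6145.20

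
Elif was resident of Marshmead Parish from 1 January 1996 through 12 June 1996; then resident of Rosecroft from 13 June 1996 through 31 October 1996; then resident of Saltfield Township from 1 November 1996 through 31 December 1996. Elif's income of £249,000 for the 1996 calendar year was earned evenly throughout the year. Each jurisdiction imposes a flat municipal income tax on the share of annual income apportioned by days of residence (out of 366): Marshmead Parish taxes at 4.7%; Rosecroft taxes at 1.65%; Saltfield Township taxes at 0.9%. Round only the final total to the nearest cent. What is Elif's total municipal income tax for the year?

Marshmead Parish, 1 January – 12 June 1996: 164 days → £249,000 × 4.7% × 164/366 = £5,243.9672
Rosecroft, 13 June – 31 October 1996: 141 days → £249,000 × 1.65% × 141/366 = £1,582.7828
Saltfield Township, 1 November – 31 December 1996: 61 days → £249,000 × 0.9% × 61/366 = £373.5000
Total = £7,200.2500

£7,200.25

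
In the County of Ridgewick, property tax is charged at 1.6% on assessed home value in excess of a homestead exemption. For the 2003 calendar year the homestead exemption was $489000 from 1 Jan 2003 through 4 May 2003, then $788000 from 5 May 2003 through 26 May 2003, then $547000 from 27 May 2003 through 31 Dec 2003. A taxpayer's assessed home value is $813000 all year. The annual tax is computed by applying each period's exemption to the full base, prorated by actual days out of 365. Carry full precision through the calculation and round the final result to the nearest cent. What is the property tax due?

$4338.85

1 Jan – 4 May 2003: 124 days, exemption $489000 → ($813000 − $489000) × 1.6% × 124/365 = $1761.1397
5 May – 26 May 2003: 22 days, exemption $788000 → ($813000 − $788000) × 1.6% × 22/365 = $24.1096
27 May – 31 Dec 2003: 219 days, exemption $547000 → ($813000 − $547000) × 1.6% × 219/365 = $2553.6000
Total = $4338.8493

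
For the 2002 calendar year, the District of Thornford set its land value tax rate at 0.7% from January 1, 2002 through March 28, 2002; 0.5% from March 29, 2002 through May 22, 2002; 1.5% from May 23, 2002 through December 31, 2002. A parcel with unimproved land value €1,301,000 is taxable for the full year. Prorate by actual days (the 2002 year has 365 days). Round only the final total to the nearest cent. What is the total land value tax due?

January 1 – March 28, 2002: 87 days at 0.7% → €1,301,000 × 0.7% × 87/365 = €2,170.7096
March 29 – May 22, 2002: 55 days at 0.5% → €1,301,000 × 0.5% × 55/365 = €980.2055
May 23 – December 31, 2002: 223 days at 1.5% → €1,301,000 × 1.5% × 223/365 = €11,922.8630
Total = €15,073.7781

€15,073.78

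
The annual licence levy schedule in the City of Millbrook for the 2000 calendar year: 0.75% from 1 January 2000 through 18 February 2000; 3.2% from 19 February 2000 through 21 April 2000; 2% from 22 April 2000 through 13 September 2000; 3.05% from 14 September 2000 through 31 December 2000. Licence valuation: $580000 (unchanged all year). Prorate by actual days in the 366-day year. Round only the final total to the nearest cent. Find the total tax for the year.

1 January – 18 February 2000: 49 days at 0.75% → $580000 × 0.75% × 49/366 = $582.3770
19 February – 21 April 2000: 63 days at 3.2% → $580000 × 3.2% × 63/366 = $3194.7541
22 April – 13 September 2000: 145 days at 2% → $580000 × 2% × 145/366 = $4595.6284
14 September – 31 December 2000: 109 days at 3.05% → $580000 × 3.05% × 109/366 = $5268.3333
Total = $13641.0929

$13641.09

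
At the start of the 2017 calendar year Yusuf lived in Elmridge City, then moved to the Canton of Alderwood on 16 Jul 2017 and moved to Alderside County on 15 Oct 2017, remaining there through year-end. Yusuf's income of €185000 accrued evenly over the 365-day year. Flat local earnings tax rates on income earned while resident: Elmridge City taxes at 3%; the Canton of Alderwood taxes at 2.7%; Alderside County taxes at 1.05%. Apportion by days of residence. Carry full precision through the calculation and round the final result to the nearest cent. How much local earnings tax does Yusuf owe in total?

€4640.71

Elmridge City, 1 Jan – 15 Jul 2017: 196 days → €185000 × 3% × 196/365 = €2980.2740
The Canton of Alderwood, 16 Jul – 14 Oct 2017: 91 days → €185000 × 2.7% × 91/365 = €1245.3288
Alderside County, 15 Oct – 31 Dec 2017: 78 days → €185000 × 1.05% × 78/365 = €415.1096
Total = €4640.7123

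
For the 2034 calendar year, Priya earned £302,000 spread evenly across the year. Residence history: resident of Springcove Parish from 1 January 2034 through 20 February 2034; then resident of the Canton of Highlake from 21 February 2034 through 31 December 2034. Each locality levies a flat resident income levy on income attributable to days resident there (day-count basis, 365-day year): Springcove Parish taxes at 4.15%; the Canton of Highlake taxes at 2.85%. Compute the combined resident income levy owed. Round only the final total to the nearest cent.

£9,155.56

Springcove Parish, 1 January – 20 February 2034: 51 days → £302,000 × 4.15% × 51/365 = £1,751.1863
The Canton of Highlake, 21 February – 31 December 2034: 314 days → £302,000 × 2.85% × 314/365 = £7,404.3781
Total = £9,155.5644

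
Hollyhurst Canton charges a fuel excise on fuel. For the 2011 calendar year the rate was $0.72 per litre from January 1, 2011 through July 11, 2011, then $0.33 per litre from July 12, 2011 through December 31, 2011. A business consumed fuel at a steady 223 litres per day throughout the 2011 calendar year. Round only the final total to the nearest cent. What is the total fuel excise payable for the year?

January 1 – July 11, 2011: 192 days × 223 litres/day = 42,816 litres at $0.72/litre → $30,827.52
July 12 – December 31, 2011: 173 days × 223 litres/day = 38,579 litres at $0.33/litre → $12,731.07

$43,558.59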